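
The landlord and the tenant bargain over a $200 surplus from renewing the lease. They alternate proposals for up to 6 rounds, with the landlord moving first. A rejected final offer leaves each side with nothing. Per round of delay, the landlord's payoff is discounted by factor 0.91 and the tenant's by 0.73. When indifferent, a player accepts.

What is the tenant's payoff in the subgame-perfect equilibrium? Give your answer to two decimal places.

86.30

Round 6 (the tenant proposes): rejection yields 0 for the landlord; the tenant offers 0 and keeps 200.
Round 5 (the landlord proposes): the tenant can get 200 next round, worth 0.73 × 200 = 146 now, so the landlord offers 146, keeping 54.
Round 4 (the tenant proposes): the landlord can get 54 next round, worth 0.91 × 54 = 49.14 now, so the tenant offers 49.14, keeping 150.86.
Round 3 (the landlord proposes): the tenant can get 150.86 next round, worth 0.73 × 150.86 = 110.1278 now, so the landlord offers 110.1278, keeping 89.8722.
Round 2 (the tenant proposes): the landlord can get 89.8722 next round, worth 0.91 × 89.8722 = 81.783702 now. The tenant offers 81.783702 and keeps 200 − 81.783702 = 118.216298.
Round 1 (the landlord proposes): the tenant can get 118.216298 next round, worth 0.73 × 118.216298 = 86.29789754 now; the landlord offers that and keeps 113.70210246.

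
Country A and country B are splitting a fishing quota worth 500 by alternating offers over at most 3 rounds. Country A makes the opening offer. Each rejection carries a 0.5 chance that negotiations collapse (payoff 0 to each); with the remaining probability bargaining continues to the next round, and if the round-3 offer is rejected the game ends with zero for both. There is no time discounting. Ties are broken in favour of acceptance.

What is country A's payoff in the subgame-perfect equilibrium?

Round 3 (country A proposes): rejection yields 0 for country B; country A offers 0 and keeps 500.
Round 2 (country B proposes): rejecting gives country A an expected 0.5 × 500 = 250. Country B offers 250 and keeps 500 − 250 = 250.
Round 1 (country A proposes): rejecting gives country B an expected 0.5 × 250 = 125; country A offers that and keeps 375.

375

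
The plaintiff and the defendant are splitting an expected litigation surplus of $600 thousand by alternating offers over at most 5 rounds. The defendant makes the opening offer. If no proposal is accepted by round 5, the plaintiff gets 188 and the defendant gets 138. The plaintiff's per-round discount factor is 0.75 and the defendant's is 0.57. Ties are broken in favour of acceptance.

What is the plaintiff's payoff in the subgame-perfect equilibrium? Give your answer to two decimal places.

310.58

Round 5 (the defendant proposes): the plaintiff gets 188 if talks fail, so the defendant offers 188 and keeps 412.
Round 4 (the plaintiff proposes): the defendant can get 412 next round, worth 0.57 × 412 = 234.84 now. The plaintiff offers 234.84 and keeps 600 − 234.84 = 365.16.
Round 3 (the defendant proposes): the plaintiff can get 365.16 next round, worth 0.75 × 365.16 = 273.87 now; the defendant offers that and keeps 326.13.
Round 2 (the plaintiff proposes): the defendant can get 326.13 next round, worth 0.57 × 326.13 = 185.8941 now; the plaintiff offers that and keeps 414.1059.
Round 1 (the defendant proposes): the plaintiff can get 414.1059 next round, worth 0.75 × 414.1059 = 310.579425 now. The defendant offers 310.579425 and keeps 600 − 310.579425 = 289.420575.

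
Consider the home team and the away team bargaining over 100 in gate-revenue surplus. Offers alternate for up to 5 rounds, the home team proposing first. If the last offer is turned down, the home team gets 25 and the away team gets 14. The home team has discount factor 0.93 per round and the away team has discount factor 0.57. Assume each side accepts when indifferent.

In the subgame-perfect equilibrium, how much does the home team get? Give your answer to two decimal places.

89.96

Round 5 (the home team proposes): the away team gets 14 if talks fail, so the home team offers 14 and keeps 86.
Round 4 (the away team proposes): the home team can get 86 next round, worth 0.93 × 86 = 79.98 now; the away team offers that and keeps 20.02.
Round 3 (the home team proposes): the away team can get 20.02 next round, worth 0.57 × 20.02 = 11.4114 now; the home team offers that and keeps 88.5886.
Round 2 (the away team proposes): the home team can get 88.5886 next round, worth 0.93 × 88.5886 = 82.387398 now, so the away team offers 82.387398, keeping 17.612602.
Round 1 (the home team proposes): the away team can get 17.612602 next round, worth 0.57 × 17.612602 = 10.03918314 now. The home team offers 10.03918314 and keeps 100 − 10.03918314 = 89.96081686.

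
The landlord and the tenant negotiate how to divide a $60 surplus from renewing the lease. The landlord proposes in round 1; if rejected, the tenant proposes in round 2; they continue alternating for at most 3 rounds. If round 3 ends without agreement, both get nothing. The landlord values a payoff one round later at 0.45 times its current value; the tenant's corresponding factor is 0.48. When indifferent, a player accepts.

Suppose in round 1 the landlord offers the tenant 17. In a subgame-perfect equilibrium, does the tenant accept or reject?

Round 3 (the landlord proposes): the tenant will accept anything ≥ 0, so the landlord offers 0 and keeps 60.
Round 2 (the tenant proposes): the landlord can get 60 next round, worth 0.45 × 60 = 27 now; the tenant offers that and keeps 33.
So by rejecting in round 1, the tenant gets 33 next round, worth 0.48 × 33 = 15.84 now.
Offer 17 ≥ 15.84, so the tenant accepts.

Accept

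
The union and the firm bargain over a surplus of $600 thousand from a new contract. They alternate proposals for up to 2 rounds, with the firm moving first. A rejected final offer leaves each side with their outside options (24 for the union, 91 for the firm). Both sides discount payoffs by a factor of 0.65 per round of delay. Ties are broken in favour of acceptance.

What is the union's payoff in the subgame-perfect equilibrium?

330.85

By backward induction:
Round 2 (the union proposes): the firm gets 91 if talks fail, so the union offers 91 and keeps 509.
Round 1 (the firm proposes): the union can get 509 next round, worth 0.65 × 509 = 330.85 now; the firm offers that and keeps 269.15.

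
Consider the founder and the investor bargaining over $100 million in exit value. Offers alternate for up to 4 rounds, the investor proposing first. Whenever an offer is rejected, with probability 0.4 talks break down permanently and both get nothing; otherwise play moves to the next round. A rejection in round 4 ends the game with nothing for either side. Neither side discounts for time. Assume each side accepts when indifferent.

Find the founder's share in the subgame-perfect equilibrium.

45.6

Round 4 (the founder proposes): the investor will accept anything ≥ 0, so the founder offers 0 and keeps 100.
Round 3 (the investor proposes): rejecting gives the founder an expected 0.6 × 100 = 60, so the investor offers 60, keeping 40.
Round 2 (the founder proposes): rejecting gives the investor an expected 0.6 × 40 = 24, so the founder offers 24, keeping 76.
Round 1 (the investor proposes): rejecting gives the founder an expected 0.6 × 76 = 45.6, so the investor offers 45.6, keeping 54.4.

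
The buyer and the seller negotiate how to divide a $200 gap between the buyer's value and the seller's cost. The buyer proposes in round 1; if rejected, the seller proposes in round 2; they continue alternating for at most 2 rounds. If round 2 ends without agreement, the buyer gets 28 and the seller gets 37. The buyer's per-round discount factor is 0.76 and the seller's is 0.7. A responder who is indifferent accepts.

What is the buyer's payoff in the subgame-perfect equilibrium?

By backward induction:
Round 2 (the seller proposes): the buyer gets 28 if talks fail, so the seller offers 28 and keeps 172.
Round 1 (the buyer proposes): the seller can get 172 next round, worth 0.7 × 172 = 120.4 now; the buyer offers that and keeps 79.6.

79.6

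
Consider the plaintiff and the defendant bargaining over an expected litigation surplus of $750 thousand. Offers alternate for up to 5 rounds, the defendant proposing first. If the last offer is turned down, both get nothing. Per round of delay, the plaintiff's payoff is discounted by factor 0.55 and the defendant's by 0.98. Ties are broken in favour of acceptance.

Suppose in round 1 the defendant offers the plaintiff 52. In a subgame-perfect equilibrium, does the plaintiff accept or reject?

Accept

Round 5 (the defendant proposes): rejection yields 0 for the plaintiff; the defendant offers 0 and keeps 750.
Round 4 (the plaintiff proposes): the defendant can get 750 next round, worth 0.98 × 750 = 735 now. The plaintiff offers 735 and keeps 750 − 735 = 15.
Round 3 (the defendant proposes): the plaintiff can get 15 next round, worth 0.55 × 15 = 8.25 now, so the defendant offers 8.25, keeping 741.75.
Round 2 (the plaintiff proposes): the defendant can get 741.75 next round, worth 0.98 × 741.75 = 726.915 now; the plaintiff offers that and keeps 23.085.
So by rejecting in round 1, the plaintiff gets 23.085 next round, worth 0.55 × 23.085 = 12.69675 now.
Offer 52 ≥ 12.69675, so the plaintiff accepts.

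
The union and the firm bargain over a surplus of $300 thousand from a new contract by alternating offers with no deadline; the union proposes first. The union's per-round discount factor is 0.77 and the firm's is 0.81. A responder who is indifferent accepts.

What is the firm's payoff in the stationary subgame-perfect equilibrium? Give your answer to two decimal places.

In a stationary SPE each proposer offers the other exactly their discounted continuation value.
If the union keeps x when proposing and the firm keeps y when proposing, then x = 300 − 0.81y and y = 300 − 0.77x.
Solving: x = 300(1 − 0.81) / (1 − 0.77·0.81) = 57 / 0.3763 ≈ 151.4749.
The firm gets 300 − 151.4749 ≈ 148.5251.

148.53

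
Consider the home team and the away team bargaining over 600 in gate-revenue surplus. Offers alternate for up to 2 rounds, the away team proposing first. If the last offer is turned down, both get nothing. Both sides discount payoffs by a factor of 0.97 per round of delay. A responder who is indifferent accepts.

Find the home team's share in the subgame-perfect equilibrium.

Round 2 (the home team proposes): rejection yields 0 for the away team; the home team offers 0 and keeps 600.
Round 1 (the away team proposes): the home team can get 600 next round, worth 0.97 × 600 = 582 now; the away team offers that and keeps 18.

582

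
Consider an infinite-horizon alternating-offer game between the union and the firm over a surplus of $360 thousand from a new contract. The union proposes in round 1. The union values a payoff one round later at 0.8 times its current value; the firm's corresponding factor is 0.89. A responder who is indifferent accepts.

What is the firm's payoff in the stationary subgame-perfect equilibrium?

Let x be the union's share when the union proposes and y be the firm's share when the firm proposes.
The firm accepts iff offered ≥ 0.89·y, so x = 360 − 0.89y. Symmetrically y = 360 − 0.8x.
Substituting: x = 360 − 0.89(360 − 0.8x), giving x(1 − 0.8·0.89) = 360(1 − 0.89).
So x = 360 × 0.11 / 0.288 = 137.5, and the firm receives 360 − x = 222.5.

222.5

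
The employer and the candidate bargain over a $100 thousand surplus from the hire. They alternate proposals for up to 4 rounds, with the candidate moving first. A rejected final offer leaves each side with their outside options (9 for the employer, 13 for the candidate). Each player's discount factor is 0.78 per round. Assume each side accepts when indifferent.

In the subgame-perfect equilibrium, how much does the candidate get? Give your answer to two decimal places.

Work backward from the last round.
Round 4 (the employer proposes): the candidate gets 13 if talks fail, so the employer offers 13 and keeps 87.
Round 3 (the candidate proposes): the employer can get 87 next round, worth 0.78 × 87 = 67.86 now; the candidate offers that and keeps 32.14.
Round 2 (the employer proposes): the candidate can get 32.14 next round, worth 0.78 × 32.14 = 25.0692 now. The employer offers 25.0692 and keeps 100 − 25.0692 = 74.9308.
Round 1 (the candidate proposes): the employer can get 74.9308 next round, worth 0.78 × 74.9308 = 58.446024 now. The candidate offers 58.446024 and keeps 100 − 58.446024 = 41.553976.

41.55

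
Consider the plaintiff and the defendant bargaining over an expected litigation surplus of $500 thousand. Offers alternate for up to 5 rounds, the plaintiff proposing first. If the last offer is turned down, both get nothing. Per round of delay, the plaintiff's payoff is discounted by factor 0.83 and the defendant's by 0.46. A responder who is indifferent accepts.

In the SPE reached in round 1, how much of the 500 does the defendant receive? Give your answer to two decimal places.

54.03

Work backward from the last round.
Round 5 (the plaintiff proposes): rejection yields 0 for the defendant; the plaintiff offers 0 and keeps 500.
Round 4 (the defendant proposes): the plaintiff can get 500 next round, worth 0.83 × 500 = 415 now; the defendant offers that and keeps 85.
Round 3 (the plaintiff proposes): the defendant can get 85 next round, worth 0.46 × 85 = 39.1 now. The plaintiff offers 39.1 and keeps 500 − 39.1 = 460.9.
Round 2 (the defendant proposes): the plaintiff can get 460.9 next round, worth 0.83 × 460.9 = 382.547 now; the defendant offers that and keeps 117.453.
Round 1 (the plaintiff proposes): the defendant can get 117.453 next round, worth 0.46 × 117.453 = 54.02838 now, so the plaintiff offers 54.02838, keeping 445.97162.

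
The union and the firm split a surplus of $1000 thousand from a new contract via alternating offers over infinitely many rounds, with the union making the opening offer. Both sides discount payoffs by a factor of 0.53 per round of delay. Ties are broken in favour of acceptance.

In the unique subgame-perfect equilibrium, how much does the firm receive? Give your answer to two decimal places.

346.41

When the union proposes, the firm accepts any offer worth at least 0.53 times what the firm would get by proposing next round; and vice versa.
This gives x = 1000 − 0.53y and y = 1000 − 0.53x, where x and y are each side's share when it proposes.
Hence (1 − 0.53·0.53)x = 1000(1 − 0.53), i.e. 0.7191·x = 470.
x ≈ 653.5948; the firm's share is 1000 − x ≈ 346.4052.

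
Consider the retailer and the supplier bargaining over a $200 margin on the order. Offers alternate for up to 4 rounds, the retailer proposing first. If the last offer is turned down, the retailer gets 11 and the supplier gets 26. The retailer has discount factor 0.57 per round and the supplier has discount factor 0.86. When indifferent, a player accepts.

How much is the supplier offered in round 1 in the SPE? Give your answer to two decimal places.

Round 4 (the supplier proposes): the retailer gets 11 if talks fail, so the supplier offers 11 and keeps 189.
Round 3 (the retailer proposes): the supplier can get 189 next round, worth 0.86 × 189 = 162.54 now, so the retailer offers 162.54, keeping 37.46.
Round 2 (the supplier proposes): the retailer can get 37.46 next round, worth 0.57 × 37.46 = 21.3522 now, so the supplier offers 21.3522, keeping 178.6478.
Round 1 (the retailer proposes): the supplier can get 178.6478 next round, worth 0.86 × 178.6478 = 153.637108 now, so the retailer offers 153.637108, keeping 46.362892.

153.64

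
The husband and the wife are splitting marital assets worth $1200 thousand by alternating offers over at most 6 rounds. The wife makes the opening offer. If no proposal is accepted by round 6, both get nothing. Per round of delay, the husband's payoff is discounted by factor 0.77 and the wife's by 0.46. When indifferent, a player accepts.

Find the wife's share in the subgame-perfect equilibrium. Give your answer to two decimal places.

408.39

Solve by backward induction from round 6.
Round 6 (the husband proposes): the wife will accept anything ≥ 0, so the husband offers 0 and keeps 1200.
Round 5 (the wife proposes): the husband can get 1200 next round, worth 0.77 × 1200 = 924 now, so the wife offers 924, keeping 276.
Round 4 (the husband proposes): the wife can get 276 next round, worth 0.46 × 276 = 126.96 now; the husband offers that and keeps 1073.04.
Round 3 (the wife proposes): the husband can get 1073.04 next round, worth 0.77 × 1073.04 = 826.2408 now; the wife offers that and keeps 373.7592.
Round 2 (the husband proposes): the wife can get 373.7592 next round, worth 0.46 × 373.7592 = 171.929232 now, so the husband offers 171.929232, keeping 1028.070768.
Round 1 (the wife proposes): the husband can get 1028.070768 next round, worth 0.77 × 1028.070768 = 791.61449136 now; the wife offers that and keeps 408.38550864.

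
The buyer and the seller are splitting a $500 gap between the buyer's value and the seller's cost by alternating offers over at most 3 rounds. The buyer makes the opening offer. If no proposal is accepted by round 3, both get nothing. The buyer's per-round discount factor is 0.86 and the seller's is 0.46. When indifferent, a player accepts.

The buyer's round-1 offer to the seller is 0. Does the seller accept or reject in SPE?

Reject

Work out the seller's continuation value if the offer is rejected.
Round 3 (the buyer proposes): rejection yields 0 for the seller; the buyer offers 0 and keeps 500.
Round 2 (the seller proposes): the buyer can get 500 next round, worth 0.86 × 500 = 430 now, so the seller offers 430, keeping 70.
So by rejecting in round 1, the seller gets 70 next round, worth 0.46 × 70 = 32.2 now.
Offer 0 < 32.2, so the seller rejects.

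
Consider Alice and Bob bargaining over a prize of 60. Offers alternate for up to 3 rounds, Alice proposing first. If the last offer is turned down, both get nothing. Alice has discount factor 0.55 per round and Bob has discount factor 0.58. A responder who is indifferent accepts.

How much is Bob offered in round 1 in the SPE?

Solve by backward induction from round 3.
Round 3 (Alice proposes): rejection yields 0 for Bob; Alice offers 0 and keeps 60.
Round 2 (Bob proposes): Alice can get 60 next round, worth 0.55 × 60 = 33 now; Bob offers that and keeps 27.
Round 1 (Alice proposes): Bob can get 27 next round, worth 0.58 × 27 = 15.66 now, so Alice offers 15.66, keeping 44.34.

15.66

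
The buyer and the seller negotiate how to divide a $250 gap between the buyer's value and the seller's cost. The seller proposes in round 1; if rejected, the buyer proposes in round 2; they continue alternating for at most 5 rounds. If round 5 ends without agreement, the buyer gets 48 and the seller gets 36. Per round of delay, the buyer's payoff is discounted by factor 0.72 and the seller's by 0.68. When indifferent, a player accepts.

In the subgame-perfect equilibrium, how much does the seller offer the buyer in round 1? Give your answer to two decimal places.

97.31

Round 5 (the seller proposes): the buyer gets 48 if talks fail, so the seller offers 48 and keeps 202.
Round 4 (the buyer proposes): the seller can get 202 next round, worth 0.68 × 202 = 137.36 now. The buyer offers 137.36 and keeps 250 − 137.36 = 112.64.
Round 3 (the seller proposes): the buyer can get 112.64 next round, worth 0.72 × 112.64 = 81.1008 now. The seller offers 81.1008 and keeps 250 − 81.1008 = 168.8992.
Round 2 (the buyer proposes): the seller can get 168.8992 next round, worth 0.68 × 168.8992 = 114.851456 now. The buyer offers 114.851456 and keeps 250 − 114.851456 = 135.148544.
Round 1 (the seller proposes): the buyer can get 135.148544 next round, worth 0.72 × 135.148544 = 97.30695168 now. The seller offers 97.30695168 and keeps 250 − 97.30695168 = 152.69304832.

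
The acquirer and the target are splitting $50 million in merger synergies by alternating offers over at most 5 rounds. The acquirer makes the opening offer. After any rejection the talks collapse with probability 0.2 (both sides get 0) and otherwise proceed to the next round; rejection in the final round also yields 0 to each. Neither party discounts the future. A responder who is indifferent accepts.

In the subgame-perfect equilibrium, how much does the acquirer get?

By backward induction:
Round 5 (the acquirer proposes): rejection yields 0 for the target; the acquirer offers 0 and keeps 50.
Round 4 (the target proposes): rejecting gives the acquirer an expected 0.8 × 50 = 40, so the target offers 40, keeping 10.
Round 3 (the acquirer proposes): rejecting gives the target an expected 0.8 × 10 = 8, so the acquirer offers 8, keeping 42.
Round 2 (the target proposes): rejecting gives the acquirer an expected 0.8 × 42 = 33.6. The target offers 33.6 and keeps 50 − 33.6 = 16.4.
Round 1 (the acquirer proposes): rejecting gives the target an expected 0.8 × 16.4 = 13.12, so the acquirer offers 13.12, keeping 36.88.

36.88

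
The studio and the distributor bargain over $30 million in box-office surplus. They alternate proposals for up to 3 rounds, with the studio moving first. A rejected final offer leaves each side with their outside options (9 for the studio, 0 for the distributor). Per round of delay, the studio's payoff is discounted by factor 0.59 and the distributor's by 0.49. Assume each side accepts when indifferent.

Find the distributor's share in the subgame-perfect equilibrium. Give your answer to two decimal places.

Work backward from the last round.
Round 3 (the studio proposes): rejection yields 0 for the distributor; the studio offers 0 and keeps 30.
Round 2 (the distributor proposes): the studio can get 30 next round, worth 0.59 × 30 = 17.7 now, so the distributor offers 17.7, keeping 12.3.
Round 1 (the studio proposes): the distributor can get 12.3 next round, worth 0.49 × 12.3 = 6.027 now. The studio offers 6.027 and keeps 30 − 6.027 = 23.973.

6.03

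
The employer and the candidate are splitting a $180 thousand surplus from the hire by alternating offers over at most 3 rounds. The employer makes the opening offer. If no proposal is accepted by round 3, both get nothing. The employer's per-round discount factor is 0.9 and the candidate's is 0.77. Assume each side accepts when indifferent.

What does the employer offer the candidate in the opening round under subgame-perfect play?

13.86

Round 3 (the employer proposes): rejection yields 0 for the candidate; the employer offers 0 and keeps 180.
Round 2 (the candidate proposes): the employer can get 180 next round, worth 0.9 × 180 = 162 now. The candidate offers 162 and keeps 180 − 162 = 18.
Round 1 (the employer proposes): the candidate can get 18 next round, worth 0.77 × 18 = 13.86 now, so the employer offers 13.86, keeping 166.14.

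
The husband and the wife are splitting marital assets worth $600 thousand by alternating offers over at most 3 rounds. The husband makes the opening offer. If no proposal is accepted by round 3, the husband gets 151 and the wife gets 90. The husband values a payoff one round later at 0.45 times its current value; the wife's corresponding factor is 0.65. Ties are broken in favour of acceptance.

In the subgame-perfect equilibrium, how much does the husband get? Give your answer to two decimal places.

359.18

By backward induction:
Round 3 (the husband proposes): the wife gets 90 if talks fail, so the husband offers 90 and keeps 510.
Round 2 (the wife proposes): the husband can get 510 next round, worth 0.45 × 510 = 229.5 now; the wife offers that and keeps 370.5.
Round 1 (the husband proposes): the wife can get 370.5 next round, worth 0.65 × 370.5 = 240.825 now; the husband offers that and keeps 359.175.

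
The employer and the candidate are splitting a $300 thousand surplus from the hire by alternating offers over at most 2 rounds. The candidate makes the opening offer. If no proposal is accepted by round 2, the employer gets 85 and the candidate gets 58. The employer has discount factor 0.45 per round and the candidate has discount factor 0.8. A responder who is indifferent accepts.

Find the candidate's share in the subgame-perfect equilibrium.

191.1

Solve by backward induction from round 2.
Round 2 (the employer proposes): the candidate gets 58 if talks fail, so the employer offers 58 and keeps 242.
Round 1 (the candidate proposes): the employer can get 242 next round, worth 0.45 × 242 = 108.9 now, so the candidate offers 108.9, keeping 191.1.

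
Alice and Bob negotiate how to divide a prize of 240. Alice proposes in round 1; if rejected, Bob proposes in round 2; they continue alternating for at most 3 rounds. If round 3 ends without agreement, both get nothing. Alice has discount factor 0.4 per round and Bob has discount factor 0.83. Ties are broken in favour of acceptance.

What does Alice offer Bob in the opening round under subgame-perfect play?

Solve by backward induction from round 3.
Round 3 (Alice proposes): Bob will accept anything ≥ 0, so Alice offers 0 and keeps 240.
Round 2 (Bob proposes): Alice can get 240 next round, worth 0.4 × 240 = 96 now; Bob offers that and keeps 144.
Round 1 (Alice proposes): Bob can get 144 next round, worth 0.83 × 144 = 119.52 now; Alice offers that and keeps 120.48.

119.52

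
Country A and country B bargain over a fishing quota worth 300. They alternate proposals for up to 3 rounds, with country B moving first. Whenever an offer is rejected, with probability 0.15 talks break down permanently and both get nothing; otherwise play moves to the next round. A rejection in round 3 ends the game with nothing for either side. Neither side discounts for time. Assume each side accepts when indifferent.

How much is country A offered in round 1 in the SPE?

Round 3 (country B proposes): rejection yields 0 for country A; country B offers 0 and keeps 300.
Round 2 (country A proposes): rejecting gives country B an expected 0.85 × 300 = 255. Country A offers 255 and keeps 300 − 255 = 45.
Round 1 (country B proposes): rejecting gives country A an expected 0.85 × 45 = 38.25, so country B offers 38.25, keeping 261.75.

38.25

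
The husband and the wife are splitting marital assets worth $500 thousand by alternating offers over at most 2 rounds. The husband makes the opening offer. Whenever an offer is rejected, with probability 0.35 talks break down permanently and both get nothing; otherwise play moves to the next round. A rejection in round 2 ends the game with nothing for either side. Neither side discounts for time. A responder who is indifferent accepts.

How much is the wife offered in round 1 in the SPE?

By backward induction:
Round 2 (the wife proposes): rejection yields 0 for the husband; the wife offers 0 and keeps 500.
Round 1 (the husband proposes): rejecting gives the wife an expected 0.65 × 500 = 325. The husband offers 325 and keeps 500 − 325 = 175.

325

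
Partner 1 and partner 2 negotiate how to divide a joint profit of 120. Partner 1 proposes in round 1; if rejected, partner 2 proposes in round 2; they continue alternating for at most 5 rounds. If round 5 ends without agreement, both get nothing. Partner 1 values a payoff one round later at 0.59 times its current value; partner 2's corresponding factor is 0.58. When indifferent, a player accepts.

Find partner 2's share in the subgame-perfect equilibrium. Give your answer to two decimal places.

38.30

Round 5 (partner 1 proposes): rejection yields 0 for partner 2; partner 1 offers 0 and keeps 120.
Round 4 (partner 2 proposes): partner 1 can get 120 next round, worth 0.59 × 120 = 70.8 now. Partner 2 offers 70.8 and keeps 120 − 70.8 = 49.2.
Round 3 (partner 1 proposes): partner 2 can get 49.2 next round, worth 0.58 × 49.2 = 28.536 now. Partner 1 offers 28.536 and keeps 120 − 28.536 = 91.464.
Round 2 (partner 2 proposes): partner 1 can get 91.464 next round, worth 0.59 × 91.464 = 53.96376 now; partner 2 offers that and keeps 66.03624.
Round 1 (partner 1 proposes): partner 2 can get 66.03624 next round, worth 0.58 × 66.03624 = 38.3010192 now, so partner 1 offers 38.3010192, keeping 81.6989808.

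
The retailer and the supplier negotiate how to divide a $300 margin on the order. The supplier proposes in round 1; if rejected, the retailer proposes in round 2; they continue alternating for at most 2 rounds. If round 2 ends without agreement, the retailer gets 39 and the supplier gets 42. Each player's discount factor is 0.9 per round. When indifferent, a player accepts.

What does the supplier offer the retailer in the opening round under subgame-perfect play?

Round 2 (the retailer proposes): the supplier gets 42 if talks fail, so the retailer offers 42 and keeps 258.
Round 1 (the supplier proposes): the retailer can get 258 next round, worth 0.9 × 258 = 232.2 now, so the supplier offers 232.2, keeping 67.8.

232.2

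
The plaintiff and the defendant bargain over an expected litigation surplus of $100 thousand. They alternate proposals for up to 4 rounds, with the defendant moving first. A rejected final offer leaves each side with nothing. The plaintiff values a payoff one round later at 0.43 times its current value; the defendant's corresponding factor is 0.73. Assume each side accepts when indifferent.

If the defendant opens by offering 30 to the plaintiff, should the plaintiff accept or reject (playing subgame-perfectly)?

Round 4 (the plaintiff proposes): rejection yields 0 for the defendant; the plaintiff offers 0 and keeps 100.
Round 3 (the defendant proposes): the plaintiff can get 100 next round, worth 0.43 × 100 = 43 now. The defendant offers 43 and keeps 100 − 43 = 57.
Round 2 (the plaintiff proposes): the defendant can get 57 next round, worth 0.73 × 57 = 41.61 now; the plaintiff offers that and keeps 58.39.
So by rejecting in round 1, the plaintiff gets 58.39 next round, worth 0.43 × 58.39 = 25.1077 now.
Offer 30 ≥ 25.1077, so the plaintiff accepts.

Accept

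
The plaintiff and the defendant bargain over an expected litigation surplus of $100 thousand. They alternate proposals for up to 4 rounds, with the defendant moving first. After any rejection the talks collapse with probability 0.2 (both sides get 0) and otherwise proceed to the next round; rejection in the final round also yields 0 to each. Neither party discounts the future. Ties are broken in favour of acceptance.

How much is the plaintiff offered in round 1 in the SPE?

67.2

Round 4 (the plaintiff proposes): rejection yields 0 for the defendant; the plaintiff offers 0 and keeps 100.
Round 3 (the defendant proposes): rejecting gives the plaintiff an expected 0.8 × 100 = 80. The defendant offers 80 and keeps 100 − 80 = 20.
Round 2 (the plaintiff proposes): rejecting gives the defendant an expected 0.8 × 20 = 16. The plaintiff offers 16 and keeps 100 − 16 = 84.
Round 1 (the defendant proposes): rejecting gives the plaintiff an expected 0.8 × 84 = 67.2; the defendant offers that and keeps 32.8.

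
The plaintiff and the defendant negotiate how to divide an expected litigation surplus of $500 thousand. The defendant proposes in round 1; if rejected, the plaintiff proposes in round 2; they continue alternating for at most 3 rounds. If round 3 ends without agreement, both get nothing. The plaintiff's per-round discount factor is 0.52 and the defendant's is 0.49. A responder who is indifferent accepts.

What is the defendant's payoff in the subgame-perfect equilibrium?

367.4

Round 3 (the defendant proposes): rejection yields 0 for the plaintiff; the defendant offers 0 and keeps 500.
Round 2 (the plaintiff proposes): the defendant can get 500 next round, worth 0.49 × 500 = 245 now; the plaintiff offers that and keeps 255.
Round 1 (the defendant proposes): the plaintiff can get 255 next round, worth 0.52 × 255 = 132.6 now, so the defendant offers 132.6, keeping 367.4.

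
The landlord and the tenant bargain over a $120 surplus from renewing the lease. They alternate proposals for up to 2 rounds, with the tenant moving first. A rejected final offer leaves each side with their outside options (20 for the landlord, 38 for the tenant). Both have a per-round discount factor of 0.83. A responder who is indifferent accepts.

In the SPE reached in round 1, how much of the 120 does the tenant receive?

51.94

Round 2 (the landlord proposes): the tenant gets 38 if talks fail, so the landlord offers 38 and keeps 82.
Round 1 (the tenant proposes): the landlord can get 82 next round, worth 0.83 × 82 = 68.06 now. The tenant offers 68.06 and keeps 120 − 68.06 = 51.94.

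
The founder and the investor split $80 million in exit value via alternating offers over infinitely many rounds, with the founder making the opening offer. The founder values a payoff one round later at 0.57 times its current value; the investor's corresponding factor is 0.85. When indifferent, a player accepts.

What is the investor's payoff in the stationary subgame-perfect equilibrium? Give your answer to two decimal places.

56.72

Let x be the founder's share when the founder proposes and y be the investor's share when the investor proposes.
The investor accepts iff offered ≥ 0.85·y, so x = 80 − 0.85y. Symmetrically y = 80 − 0.57x.
Substituting: x = 80 − 0.85(80 − 0.57x), giving x(1 − 0.57·0.85) = 80(1 − 0.85).
So x = 80 × 0.15 / 0.5155 ≈ 23.2784, and the investor receives 80 − x ≈ 56.7216.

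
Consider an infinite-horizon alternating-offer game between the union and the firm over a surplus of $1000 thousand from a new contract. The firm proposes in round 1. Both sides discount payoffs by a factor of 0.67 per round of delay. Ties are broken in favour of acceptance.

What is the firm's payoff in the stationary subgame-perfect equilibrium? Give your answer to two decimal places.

598.80

In a stationary SPE each proposer offers the other exactly their discounted continuation value.
If the firm keeps x when proposing and the union keeps y when proposing, then x = 1000 − 0.67y and y = 1000 − 0.67x.
Solving: x = 1000(1 − 0.67) / (1 − 0.67·0.67) = 330 / 0.5511 ≈ 598.8024.
The union gets 1000 − 598.8024 ≈ 401.1976.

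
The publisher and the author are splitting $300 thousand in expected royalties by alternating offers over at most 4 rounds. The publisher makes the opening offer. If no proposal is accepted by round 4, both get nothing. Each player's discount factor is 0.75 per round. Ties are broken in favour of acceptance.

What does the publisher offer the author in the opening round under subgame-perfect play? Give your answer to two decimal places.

Round 4 (the author proposes): rejection yields 0 for the publisher; the author offers 0 and keeps 300.
Round 3 (the publisher proposes): the author can get 300 next round, worth 0.75 × 300 = 225 now, so the publisher offers 225, keeping 75.
Round 2 (the author proposes): the publisher can get 75 next round, worth 0.75 × 75 = 56.25 now. The author offers 56.25 and keeps 300 − 56.25 = 243.75.
Round 1 (the publisher proposes): the author can get 243.75 next round, worth 0.75 × 243.75 = 182.8125 now, so the publisher offers 182.8125, keeping 117.1875.

182.81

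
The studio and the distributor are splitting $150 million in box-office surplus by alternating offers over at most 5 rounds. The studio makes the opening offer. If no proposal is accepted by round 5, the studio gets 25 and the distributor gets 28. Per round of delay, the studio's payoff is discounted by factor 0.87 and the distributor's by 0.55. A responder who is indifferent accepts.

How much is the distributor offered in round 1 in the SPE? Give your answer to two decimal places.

Round 5 (the studio proposes): the distributor gets 28 if talks fail, so the studio offers 28 and keeps 122.
Round 4 (the distributor proposes): the studio can get 122 next round, worth 0.87 × 122 = 106.14 now, so the distributor offers 106.14, keeping 43.86.
Round 3 (the studio proposes): the distributor can get 43.86 next round, worth 0.55 × 43.86 = 24.123 now; the studio offers that and keeps 125.877.
Round 2 (the distributor proposes): the studio can get 125.877 next round, worth 0.87 × 125.877 = 109.51299 now. The distributor offers 109.51299 and keeps 150 − 109.51299 = 40.48701.
Round 1 (the studio proposes): the distributor can get 40.48701 next round, worth 0.55 × 40.48701 = 22.2678555 now; the studio offers that and keeps 127.7321445.

22.27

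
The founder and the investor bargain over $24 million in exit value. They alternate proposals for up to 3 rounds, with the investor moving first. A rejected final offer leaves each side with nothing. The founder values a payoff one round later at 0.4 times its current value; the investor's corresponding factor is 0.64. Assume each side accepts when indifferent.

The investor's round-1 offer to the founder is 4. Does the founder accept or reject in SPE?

Accept

Round 3 (the investor proposes): the founder will accept anything ≥ 0, so the investor offers 0 and keeps 24.
Round 2 (the founder proposes): the investor can get 24 next round, worth 0.64 × 24 = 15.36 now. The founder offers 15.36 and keeps 24 − 15.36 = 8.64.
So by rejecting in round 1, the founder gets 8.64 next round, worth 0.4 × 8.64 = 3.456 now.
Offer 4 ≥ 3.456, so the founder accepts.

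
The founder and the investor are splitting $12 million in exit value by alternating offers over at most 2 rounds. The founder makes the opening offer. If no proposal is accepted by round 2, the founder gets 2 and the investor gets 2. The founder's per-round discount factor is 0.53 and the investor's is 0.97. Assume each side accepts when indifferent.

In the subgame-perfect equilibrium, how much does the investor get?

9.7

By backward induction:
Round 2 (the investor proposes): the founder gets 2 if talks fail, so the investor offers 2 and keeps 10.
Round 1 (the founder proposes): the investor can get 10 next round, worth 0.97 × 10 = 9.7 now, so the founder offers 9.7, keeping 2.3.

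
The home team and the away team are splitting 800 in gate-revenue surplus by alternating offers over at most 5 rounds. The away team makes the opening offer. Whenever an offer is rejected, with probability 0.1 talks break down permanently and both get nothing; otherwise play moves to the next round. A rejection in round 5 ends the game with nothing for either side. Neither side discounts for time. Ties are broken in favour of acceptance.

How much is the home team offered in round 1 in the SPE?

By backward induction:
Round 5 (the away team proposes): rejection yields 0 for the home team; the away team offers 0 and keeps 800.
Round 4 (the home team proposes): rejecting gives the away team an expected 0.9 × 800 = 720; the home team offers that and keeps 80.
Round 3 (the away team proposes): rejecting gives the home team an expected 0.9 × 80 = 72, so the away team offers 72, keeping 728.
Round 2 (the home team proposes): rejecting gives the away team an expected 0.9 × 728 = 655.2; the home team offers that and keeps 144.8.
Round 1 (the away team proposes): rejecting gives the home team an expected 0.9 × 144.8 = 130.32. The away team offers 130.32 and keeps 800 − 130.32 = 669.68.

130.32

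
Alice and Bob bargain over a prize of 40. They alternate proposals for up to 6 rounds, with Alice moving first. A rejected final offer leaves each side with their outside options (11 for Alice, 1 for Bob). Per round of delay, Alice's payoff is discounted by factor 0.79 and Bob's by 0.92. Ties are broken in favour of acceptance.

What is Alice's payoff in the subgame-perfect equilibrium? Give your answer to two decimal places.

12.56

Solve by backward induction from round 6.
Round 6 (Bob proposes): Alice gets 11 if talks fail, so Bob offers 11 and keeps 29.
Round 5 (Alice proposes): Bob can get 29 next round, worth 0.92 × 29 = 26.68 now. Alice offers 26.68 and keeps 40 − 26.68 = 13.32.
Round 4 (Bob proposes): Alice can get 13.32 next round, worth 0.79 × 13.32 = 10.5228 now, so Bob offers 10.5228, keeping 29.4772.
Round 3 (Alice proposes): Bob can get 29.4772 next round, worth 0.92 × 29.4772 = 27.119024 now, so Alice offers 27.119024, keeping 12.880976.
Round 2 (Bob proposes): Alice can get 12.880976 next round, worth 0.79 × 12.880976 = 10.17597104 now. Bob offers 10.17597104 and keeps 40 − 10.17597104 = 29.82402896.
Round 1 (Alice proposes): Bob can get 29.82402896 next round, worth 0.92 × 29.82402896 = 27.4381066432 now, so Alice offers 27.4381066432, keeping 12.5618933568.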